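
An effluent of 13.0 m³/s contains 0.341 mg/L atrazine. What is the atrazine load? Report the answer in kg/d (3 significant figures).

383 kg/d

Mass flux = Q·C = 13 m³/s × 0.341 g/m³ = 4.433 g/s.
= 4.433 g/s × 86.4 = 383 kg/d.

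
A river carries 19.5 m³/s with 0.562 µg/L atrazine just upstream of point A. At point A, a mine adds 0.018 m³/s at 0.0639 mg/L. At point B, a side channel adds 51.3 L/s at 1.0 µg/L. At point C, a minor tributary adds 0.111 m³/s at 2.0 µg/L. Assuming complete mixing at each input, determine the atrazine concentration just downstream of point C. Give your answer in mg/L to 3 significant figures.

0.562 µg/L = 0.000562 mg/L.
After input A: C = (19.5·0.000562 + 0.018·0.0639) / 19.52 = 0.0006204 mg/L.
51.3 L/s = 0.0513 m³/s.
1.0 µg/L = 0.001 mg/L.
After input B: C = (19.52·0.0006204 + 0.0513·0.001) / 19.57 = 0.0006214 mg/L.
2.0 µg/L = 0.002 mg/L.
After input C: C = (19.57·0.0006214 + 0.111·0.002) / 19.68 = 0.0006292 mg/L.

0.000629 mg/L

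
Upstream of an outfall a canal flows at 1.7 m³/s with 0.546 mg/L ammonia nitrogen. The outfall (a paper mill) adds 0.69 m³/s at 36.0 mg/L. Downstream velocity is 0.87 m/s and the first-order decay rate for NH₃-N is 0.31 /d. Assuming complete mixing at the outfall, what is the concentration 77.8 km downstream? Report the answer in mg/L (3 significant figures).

7.82 mg/L

After complete mixing, C₀ = (0.69·36 + 1.7·0.546) / 2.39 = 10.78 mg/L.
Travel time t = 7.78e+04 m / 0.87 m/s = 8.943e+04 s = 1.035 d.
C = 10.78·exp(−0.31·1.035) = 10.78·0.7255 = 7.822 mg/L.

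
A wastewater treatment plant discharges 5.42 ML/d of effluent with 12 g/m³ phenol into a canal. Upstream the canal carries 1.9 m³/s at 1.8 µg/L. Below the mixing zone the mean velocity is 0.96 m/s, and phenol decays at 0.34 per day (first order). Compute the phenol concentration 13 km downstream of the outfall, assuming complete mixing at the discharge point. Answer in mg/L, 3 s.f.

5.42 ML/d = 0.06273 m³/s.
1.8 µg/L = 0.0018 mg/L.
After complete mixing, C₀ = (0.06273·12 + 1.9·0.0018) / 1.963 = 0.3853 mg/L.
Travel time t = 1.3e+04 m / 0.96 m/s = 1.354e+04 s = 0.1567 d.
C = 0.3853·exp(−0.34·0.1567) = 0.3853·0.9481 = 0.3653 mg/L.

0.365 mg/L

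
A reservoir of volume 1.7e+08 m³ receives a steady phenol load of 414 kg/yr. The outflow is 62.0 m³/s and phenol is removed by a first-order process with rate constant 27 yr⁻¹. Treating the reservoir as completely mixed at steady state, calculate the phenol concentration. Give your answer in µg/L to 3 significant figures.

Outflow Q = 62.0 m³/s × 3.156e+07 s/yr = 1.957e+09 m³/yr.
Steady-state CSTR mass balance: W = Q·C + k·V·C, so C = W/(Q + kV).
Q + kV = 1.957e+09 + 27·1.7e+08 = 6.547e+09 m³/yr.
C = 414/6.547e+09 = 6.324e-08 kg/m³ = 6.324e-05 mg/L = 0.06324 µg/L.

0.0632 µg/L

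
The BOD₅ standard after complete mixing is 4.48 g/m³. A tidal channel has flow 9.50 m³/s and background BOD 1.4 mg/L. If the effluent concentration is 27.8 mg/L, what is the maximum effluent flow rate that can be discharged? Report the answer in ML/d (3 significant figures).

Mass balance at complete mixing: C_std·(Q_w + Q_r) = Q_w·C_e + Q_r·C_b.
Rearranging, Q_w = Q_r·(C_std − C_b)/(C_e − C_std) = 9.50·(4.48 − 1.4) / (27.8 − 4.48) = 1.255 m³/s.
= 108.4 ML/d.

108 ML/d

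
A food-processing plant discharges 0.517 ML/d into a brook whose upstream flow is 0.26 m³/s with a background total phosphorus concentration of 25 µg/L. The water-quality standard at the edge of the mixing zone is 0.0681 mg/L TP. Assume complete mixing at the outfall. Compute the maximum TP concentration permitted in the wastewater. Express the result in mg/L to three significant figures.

0.517 ML/d = 0.005984 m³/s.
25 µg/L = 0.025 mg/L.
Mass balance: 0.0681·0.266 = 0.005984·Cₑ + 0.26·0.025.
Cₑ = (0.01811 − 0.0065) / 0.005984 = 1.941 mg/L.

1.94 mg/L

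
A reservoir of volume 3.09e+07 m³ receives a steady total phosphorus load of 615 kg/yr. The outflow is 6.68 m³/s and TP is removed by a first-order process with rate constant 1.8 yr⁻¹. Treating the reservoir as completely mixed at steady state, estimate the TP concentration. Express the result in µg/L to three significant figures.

Outflow Q = 6.68 m³/s × 3.156e+07 s/yr = 2.108e+08 m³/yr.
Steady-state CSTR mass balance: W = Q·C + k·V·C, so C = W/(Q + kV).
Q + kV = 2.108e+08 + 1.8·3.09e+07 = 2.664e+08 m³/yr.
C = 615/2.664e+08 = 2.308e-06 kg/m³ = 0.002308 mg/L = 2.308 µg/L.

2.31 µg/L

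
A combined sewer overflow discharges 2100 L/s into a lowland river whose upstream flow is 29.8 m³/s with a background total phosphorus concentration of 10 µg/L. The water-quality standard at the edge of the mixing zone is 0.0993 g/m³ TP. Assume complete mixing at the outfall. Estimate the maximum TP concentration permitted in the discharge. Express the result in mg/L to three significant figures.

1.37 mg/L

2100 L/s = 2.1 m³/s.
10 µg/L = 0.01 mg/L.
Mass balance: 0.0993·31.9 = 2.1·Cₑ + 29.8·0.01.
Cₑ = (3.168 − 0.298) / 2.1 = 1.367 mg/L.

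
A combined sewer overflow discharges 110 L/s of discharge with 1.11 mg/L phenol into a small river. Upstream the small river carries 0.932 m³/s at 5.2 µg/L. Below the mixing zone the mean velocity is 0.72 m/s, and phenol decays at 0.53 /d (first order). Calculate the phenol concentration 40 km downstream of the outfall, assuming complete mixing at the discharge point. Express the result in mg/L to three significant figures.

0.0866 mg/L

110 L/s = 0.11 m³/s.
5.2 µg/L = 0.0052 mg/L.
After complete mixing, C₀ = (0.11·1.11 + 0.932·0.0052) / 1.042 = 0.1218 mg/L.
Travel time t = 4e+04 m / 0.72 m/s = 5.556e+04 s = 0.643 d.
C = 0.1218·exp(−0.53·0.643) = 0.1218·0.7112 = 0.08665 mg/L.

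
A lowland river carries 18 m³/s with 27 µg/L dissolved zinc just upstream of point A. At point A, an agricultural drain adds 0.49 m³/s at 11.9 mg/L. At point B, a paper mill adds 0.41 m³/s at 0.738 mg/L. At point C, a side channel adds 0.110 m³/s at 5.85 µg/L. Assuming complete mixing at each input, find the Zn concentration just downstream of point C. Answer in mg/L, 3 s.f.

0.348 mg/L

27 µg/L = 0.027 mg/L.
After input A: C = (18·0.027 + 0.49·11.9) / 18.49 = 0.3416 mg/L.
After input B: C = (18.49·0.3416 + 0.41·0.738) / 18.9 = 0.3502 mg/L.
5.85 µg/L = 0.00585 mg/L.
After input C: C = (18.9·0.3502 + 0.11·0.00585) / 19.01 = 0.3482 mg/L.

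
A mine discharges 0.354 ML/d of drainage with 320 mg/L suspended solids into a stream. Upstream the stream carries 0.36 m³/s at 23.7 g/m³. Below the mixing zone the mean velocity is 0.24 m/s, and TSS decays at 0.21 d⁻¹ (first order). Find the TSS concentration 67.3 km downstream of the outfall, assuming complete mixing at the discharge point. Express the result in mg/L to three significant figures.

0.354 ML/d = 0.004097 m³/s.
After complete mixing, C₀ = (0.004097·320 + 0.36·23.7) / 0.3641 = 27.03 mg/L.
Travel time t = 6.73e+04 m / 0.24 m/s = 2.804e+05 s = 3.246 d.
C = 27.03·exp(−0.21·3.246) = 27.03·0.5058 = 13.67 mg/L.

13.7 mg/L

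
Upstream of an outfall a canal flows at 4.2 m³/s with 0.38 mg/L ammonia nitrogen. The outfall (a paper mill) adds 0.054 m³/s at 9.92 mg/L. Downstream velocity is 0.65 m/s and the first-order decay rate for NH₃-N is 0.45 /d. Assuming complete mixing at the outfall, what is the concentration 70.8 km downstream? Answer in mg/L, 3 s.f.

After complete mixing, C₀ = (0.054·9.92 + 4.2·0.38) / 4.254 = 0.5011 mg/L.
Travel time t = 7.08e+04 m / 0.65 m/s = 1.089e+05 s = 1.261 d.
C = 0.5011·exp(−0.45·1.261) = 0.5011·0.5671 = 0.2841 mg/L.

0.284 mg/L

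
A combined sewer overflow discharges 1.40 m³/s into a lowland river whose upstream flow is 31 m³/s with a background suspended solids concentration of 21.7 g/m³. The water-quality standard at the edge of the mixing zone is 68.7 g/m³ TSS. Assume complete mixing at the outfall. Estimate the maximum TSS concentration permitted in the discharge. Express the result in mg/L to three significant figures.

1110 mg/L

Mass balance: 68.7·32.4 = 1.4·Cₑ + 31·21.7.
Cₑ = (2226 − 672.7) / 1.4 = 1109 mg/L.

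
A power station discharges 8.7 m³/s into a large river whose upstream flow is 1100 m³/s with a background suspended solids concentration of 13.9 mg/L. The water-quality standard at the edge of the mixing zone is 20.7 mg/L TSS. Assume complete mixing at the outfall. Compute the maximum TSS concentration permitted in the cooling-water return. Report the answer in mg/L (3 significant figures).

880 mg/L

Mass balance: 20.7·1109 = 8.7·Cₑ + 1100·13.9.
Cₑ = (2.295e+04 − 1.529e+04) / 8.7 = 880.5 mg/L.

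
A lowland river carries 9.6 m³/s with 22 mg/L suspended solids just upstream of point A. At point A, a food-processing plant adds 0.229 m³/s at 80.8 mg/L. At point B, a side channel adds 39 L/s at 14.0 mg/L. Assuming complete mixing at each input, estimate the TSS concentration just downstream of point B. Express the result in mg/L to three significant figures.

23.3 mg/L

After input A: C = (9.6·22 + 0.229·80.8) / 9.829 = 23.37 mg/L.
39 L/s = 0.039 m³/s.
After input B: C = (9.829·23.37 + 0.039·14) / 9.868 = 23.33 mg/L.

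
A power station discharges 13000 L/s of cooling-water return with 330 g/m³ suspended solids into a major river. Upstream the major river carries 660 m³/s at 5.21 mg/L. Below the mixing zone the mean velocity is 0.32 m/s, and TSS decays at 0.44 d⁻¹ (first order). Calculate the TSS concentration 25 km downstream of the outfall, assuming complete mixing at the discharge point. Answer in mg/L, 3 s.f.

13000 L/s = 13 m³/s.
After complete mixing, C₀ = (13·330 + 660·5.21) / 673 = 11.48 mg/L.
Travel time t = 2.5e+04 m / 0.32 m/s = 7.812e+04 s = 0.9042 d.
C = 11.48·exp(−0.44·0.9042) = 11.48·0.6718 = 7.714 mg/L.

7.71 mg/L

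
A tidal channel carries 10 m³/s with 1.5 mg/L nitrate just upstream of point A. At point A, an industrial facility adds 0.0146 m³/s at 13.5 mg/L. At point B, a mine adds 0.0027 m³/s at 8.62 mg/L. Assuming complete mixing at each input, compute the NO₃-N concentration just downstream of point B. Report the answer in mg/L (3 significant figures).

After input A: C = (10·1.5 + 0.0146·13.5) / 10.01 = 1.517 mg/L.
After input B: C = (10.01·1.517 + 0.0027·8.62) / 10.02 = 1.519 mg/L.

1.52 mg/L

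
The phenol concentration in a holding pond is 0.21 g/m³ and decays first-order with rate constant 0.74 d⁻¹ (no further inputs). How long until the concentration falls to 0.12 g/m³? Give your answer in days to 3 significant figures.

t = ln(C₀/C)/k = ln(0.21/0.12)/0.74 = 0.5596/0.74 = 0.7562 d.

0.756 d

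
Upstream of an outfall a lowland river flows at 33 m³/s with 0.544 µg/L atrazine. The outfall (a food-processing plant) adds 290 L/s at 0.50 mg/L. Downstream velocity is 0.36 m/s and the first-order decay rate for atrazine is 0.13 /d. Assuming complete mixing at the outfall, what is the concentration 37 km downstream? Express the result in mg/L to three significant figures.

290 L/s = 0.29 m³/s.
0.544 µg/L = 0.000544 mg/L.
After complete mixing, C₀ = (0.29·0.5 + 33·0.000544) / 33.29 = 0.004895 mg/L.
Travel time t = 3.7e+04 m / 0.36 m/s = 1.028e+05 s = 1.19 d.
C = 0.004895·exp(−0.13·1.19) = 0.004895·0.8567 = 0.004194 mg/L.

0.00419 mg/L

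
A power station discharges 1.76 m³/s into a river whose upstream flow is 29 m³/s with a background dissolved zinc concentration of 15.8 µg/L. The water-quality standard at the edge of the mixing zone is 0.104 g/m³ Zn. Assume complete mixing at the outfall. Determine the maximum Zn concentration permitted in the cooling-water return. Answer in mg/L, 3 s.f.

15.8 µg/L = 0.0158 mg/L.
Mass balance: 0.104·30.76 = 1.76·Cₑ + 29·0.0158.
Cₑ = (3.199 − 0.4582) / 1.76 = 1.557 mg/L.

1.56 mg/L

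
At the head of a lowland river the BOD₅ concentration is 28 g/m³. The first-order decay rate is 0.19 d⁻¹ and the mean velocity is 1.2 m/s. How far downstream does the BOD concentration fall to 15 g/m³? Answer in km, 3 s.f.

341 km

From C = C₀·e^(−kt), t = ln(C₀/C)/k = ln(28/15)/0.19 = 0.6242/0.19 = 3.285 d.
Distance = v·t = 1.2 m/s × 2.838e+05 s = 3.406e+05 m = 340.6 km.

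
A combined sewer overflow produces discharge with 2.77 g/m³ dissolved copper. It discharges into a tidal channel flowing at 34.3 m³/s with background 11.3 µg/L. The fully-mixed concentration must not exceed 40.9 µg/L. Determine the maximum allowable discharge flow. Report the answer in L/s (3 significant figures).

11.3 µg/L = 0.0113 mg/L.
40.9 µg/L = 0.0409 mg/L.
Mass balance at complete mixing: C_std·(Q_w + Q_r) = Q_w·C_e + Q_r·C_b.
Rearranging, Q_w = Q_r·(C_std − C_b)/(C_e − C_std) = 34.3·(0.0409 − 0.0113) / (2.77 − 0.0409) = 0.372 m³/s.
= 372 L/s.

372 L/s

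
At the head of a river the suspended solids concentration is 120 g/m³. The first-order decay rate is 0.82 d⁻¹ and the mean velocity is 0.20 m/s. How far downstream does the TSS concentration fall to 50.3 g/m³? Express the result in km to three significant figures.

18.3 km

From C = C₀·e^(−kt), t = ln(C₀/C)/k = ln(120/50.3)/0.82 = 0.8695/0.82 = 1.06 d.
Distance = v·t = 0.20 m/s × 9.161e+04 s = 1.832e+04 m = 18.32 km.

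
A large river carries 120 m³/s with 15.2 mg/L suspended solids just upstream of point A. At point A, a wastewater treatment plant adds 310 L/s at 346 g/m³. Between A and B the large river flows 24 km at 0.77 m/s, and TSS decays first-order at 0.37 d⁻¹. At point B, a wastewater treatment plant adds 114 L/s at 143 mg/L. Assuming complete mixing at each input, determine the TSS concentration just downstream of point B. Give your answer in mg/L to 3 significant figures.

14.2 mg/L

310 L/s = 0.31 m³/s.
After input A: C = (120·15.2 + 0.31·346) / 120.3 = 16.05 mg/L.
Over the 24 km reach to input B (t = 3.117e+04 s = 0.3608 d), decay gives C = 16.05·exp(−0.37·0.3608) = 14.05 mg/L.
114 L/s = 0.114 m³/s.
After input B: C = (120.3·14.05 + 0.114·143) / 120.4 = 14.17 mg/L.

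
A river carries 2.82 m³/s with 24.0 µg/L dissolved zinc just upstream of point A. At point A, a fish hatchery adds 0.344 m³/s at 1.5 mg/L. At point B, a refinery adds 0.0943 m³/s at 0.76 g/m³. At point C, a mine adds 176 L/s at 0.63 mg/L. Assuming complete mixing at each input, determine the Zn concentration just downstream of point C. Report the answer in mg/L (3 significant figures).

0.223 mg/L

24.0 µg/L = 0.024 mg/L.
After input A: C = (2.82·0.024 + 0.344·1.5) / 3.164 = 0.1845 mg/L.
After input B: C = (3.164·0.1845 + 0.0943·0.76) / 3.258 = 0.2011 mg/L.
176 L/s = 0.176 m³/s.
After input C: C = (3.258·0.2011 + 0.176·0.63) / 3.434 = 0.2231 mg/L.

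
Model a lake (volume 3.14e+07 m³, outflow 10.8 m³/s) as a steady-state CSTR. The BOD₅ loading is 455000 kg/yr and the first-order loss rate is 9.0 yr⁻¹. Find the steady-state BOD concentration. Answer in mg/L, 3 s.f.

0.730 mg/L

Outflow Q = 10.8 m³/s × 3.156e+07 s/yr = 3.408e+08 m³/yr.
Steady-state CSTR mass balance: W = Q·C + k·V·C, so C = W/(Q + kV).
Q + kV = 3.408e+08 + 9.0·3.14e+07 = 6.234e+08 m³/yr.
C = 455000/6.234e+08 = 0.0007298 kg/m³ = 0.7298 mg/L.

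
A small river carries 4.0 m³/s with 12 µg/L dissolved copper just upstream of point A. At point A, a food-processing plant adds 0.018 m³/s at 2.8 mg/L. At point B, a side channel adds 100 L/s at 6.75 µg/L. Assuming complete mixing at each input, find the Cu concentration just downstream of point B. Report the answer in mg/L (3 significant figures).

12 µg/L = 0.012 mg/L.
After input A: C = (4·0.012 + 0.018·2.8) / 4.018 = 0.02449 mg/L.
100 L/s = 0.1 m³/s.
6.75 µg/L = 0.00675 mg/L.
After input B: C = (4.018·0.02449 + 0.1·0.00675) / 4.118 = 0.02406 mg/L.

0.0241 mg/L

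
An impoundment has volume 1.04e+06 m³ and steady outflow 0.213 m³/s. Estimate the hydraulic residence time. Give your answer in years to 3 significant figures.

0.155 yr

Q = 0.213 m³/s × 3.156e+07 s/yr = 6.722e+06 m³/yr.
Hydraulic residence time τ = V/Q = 1.04e+06/6.722e+06 = 0.1547 yr.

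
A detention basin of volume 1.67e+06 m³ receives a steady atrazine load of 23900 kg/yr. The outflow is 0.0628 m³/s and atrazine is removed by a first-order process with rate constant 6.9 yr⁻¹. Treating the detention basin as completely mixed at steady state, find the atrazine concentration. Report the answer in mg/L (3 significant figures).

1.77 mg/L

Outflow Q = 0.0628 m³/s × 3.156e+07 s/yr = 1.982e+06 m³/yr.
Steady-state CSTR mass balance: W = Q·C + k·V·C, so C = W/(Q + kV).
Q + kV = 1.982e+06 + 6.9·1.67e+06 = 1.35e+07 m³/yr.
C = 23900/1.35e+07 = 0.00177 kg/m³ = 1.77 mg/L.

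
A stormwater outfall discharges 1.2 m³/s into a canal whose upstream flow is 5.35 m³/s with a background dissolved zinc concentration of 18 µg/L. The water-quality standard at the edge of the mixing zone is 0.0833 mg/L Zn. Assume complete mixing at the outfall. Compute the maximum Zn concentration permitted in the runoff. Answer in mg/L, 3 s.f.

18 µg/L = 0.018 mg/L.
Mass balance: 0.0833·6.55 = 1.2·Cₑ + 5.35·0.018.
Cₑ = (0.5456 − 0.0963) / 1.2 = 0.3744 mg/L.

0.374 mg/L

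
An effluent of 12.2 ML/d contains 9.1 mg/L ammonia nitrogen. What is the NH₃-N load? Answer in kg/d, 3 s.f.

111 kg/d

12.2 ML/d = 0.1412 m³/s.
Mass flux = Q·C = 0.1412 m³/s × 9.1 g/m³ = 1.285 g/s.
= 1.285 g/s × 86.4 = 111 kg/d.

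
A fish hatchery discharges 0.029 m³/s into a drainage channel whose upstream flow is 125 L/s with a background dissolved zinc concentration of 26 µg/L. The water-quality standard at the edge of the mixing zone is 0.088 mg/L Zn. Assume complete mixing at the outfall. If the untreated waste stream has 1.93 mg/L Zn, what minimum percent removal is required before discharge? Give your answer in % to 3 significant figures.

125 L/s = 0.125 m³/s.
26 µg/L = 0.026 mg/L.
Mass balance: 0.088·0.154 = 0.029·Cₑ + 0.125·0.026.
Cₑ = (0.01355 − 0.00325) / 0.029 = 0.3552 mg/L.
Required removal = 1 − 0.3552/1.93 = 81.59 %.

81.6 %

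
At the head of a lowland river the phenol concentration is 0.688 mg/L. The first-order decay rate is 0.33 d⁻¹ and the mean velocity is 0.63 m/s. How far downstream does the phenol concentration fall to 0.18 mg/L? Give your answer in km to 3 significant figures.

221 km

From C = C₀·e^(−kt), t = ln(C₀/C)/k = ln(0.688/0.18)/0.33 = 1.341/0.33 = 4.063 d.
Distance = v·t = 0.63 m/s × 3.511e+05 s = 2.212e+05 m = 221.2 km.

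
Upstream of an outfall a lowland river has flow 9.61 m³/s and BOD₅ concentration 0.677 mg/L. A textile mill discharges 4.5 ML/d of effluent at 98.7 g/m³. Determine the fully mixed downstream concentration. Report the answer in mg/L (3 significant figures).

4.5 ML/d = 0.05208 m³/s.
By mass balance at complete mixing, C = (0.05208·98.7 + 9.61·0.677) / (0.05208 + 9.61) = 11.65/9.662 = 1.205 mg/L.

1.21 mg/L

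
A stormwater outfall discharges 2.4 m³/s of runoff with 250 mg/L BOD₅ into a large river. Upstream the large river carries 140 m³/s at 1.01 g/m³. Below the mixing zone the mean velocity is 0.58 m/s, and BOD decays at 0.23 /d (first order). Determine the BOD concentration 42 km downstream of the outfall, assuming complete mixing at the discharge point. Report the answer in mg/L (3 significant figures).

After complete mixing, C₀ = (2.4·250 + 140·1.01) / 142.4 = 5.206 mg/L.
Travel time t = 4.2e+04 m / 0.58 m/s = 7.241e+04 s = 0.8381 d.
C = 5.206·exp(−0.23·0.8381) = 5.206·0.8247 = 4.294 mg/L.

4.29 mg/L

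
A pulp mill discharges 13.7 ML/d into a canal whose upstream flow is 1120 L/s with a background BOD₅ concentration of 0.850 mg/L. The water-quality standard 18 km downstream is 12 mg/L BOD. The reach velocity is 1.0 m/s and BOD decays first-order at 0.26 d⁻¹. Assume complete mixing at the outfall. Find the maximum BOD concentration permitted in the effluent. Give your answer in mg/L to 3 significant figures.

13.7 ML/d = 0.1586 m³/s.
1120 L/s = 1.12 m³/s.
Travel time to the compliance point: t = 1.8e+04/1.0 = 1.8e+04 s = 0.2083 d; decay factor exp(−0.26·0.2083) = 0.9473.
So the concentration just after mixing may be at most 12/0.9473 = 12.67 mg/L.
Mass balance: 12.67·1.279 = 0.1586·Cₑ + 1.12·0.85.
Cₑ = (16.2 − 0.952) / 0.1586 = 96.14 mg/L.

96.1 mg/L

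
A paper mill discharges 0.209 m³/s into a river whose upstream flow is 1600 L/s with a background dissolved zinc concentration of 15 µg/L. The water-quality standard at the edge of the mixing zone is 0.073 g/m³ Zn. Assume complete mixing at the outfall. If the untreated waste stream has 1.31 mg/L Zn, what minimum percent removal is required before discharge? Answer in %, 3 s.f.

60.5 %

1600 L/s = 1.6 m³/s.
15 µg/L = 0.015 mg/L.
Mass balance: 0.073·1.809 = 0.209·Cₑ + 1.6·0.015.
Cₑ = (0.1321 − 0.024) / 0.209 = 0.517 mg/L.
Required removal = 1 − 0.517/1.31 = 60.53 %.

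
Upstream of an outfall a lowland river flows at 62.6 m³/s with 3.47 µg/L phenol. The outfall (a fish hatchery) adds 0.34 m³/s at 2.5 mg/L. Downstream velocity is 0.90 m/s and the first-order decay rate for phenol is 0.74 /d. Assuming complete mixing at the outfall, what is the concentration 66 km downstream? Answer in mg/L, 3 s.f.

3.47 µg/L = 0.00347 mg/L.
After complete mixing, C₀ = (0.34·2.5 + 62.6·0.00347) / 62.94 = 0.01696 mg/L.
Travel time t = 6.6e+04 m / 0.90 m/s = 7.333e+04 s = 0.8488 d.
C = 0.01696·exp(−0.74·0.8488) = 0.01696·0.5336 = 0.009048 mg/L.

0.00905 mg/L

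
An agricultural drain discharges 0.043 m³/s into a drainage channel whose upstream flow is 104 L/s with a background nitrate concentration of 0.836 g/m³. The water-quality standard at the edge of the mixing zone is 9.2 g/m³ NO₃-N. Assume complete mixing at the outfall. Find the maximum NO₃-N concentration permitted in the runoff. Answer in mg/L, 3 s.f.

29.4 mg/L

104 L/s = 0.104 m³/s.
Mass balance: 9.2·0.147 = 0.043·Cₑ + 0.104·0.836.
Cₑ = (1.352 − 0.08694) / 0.043 = 29.43 mg/L.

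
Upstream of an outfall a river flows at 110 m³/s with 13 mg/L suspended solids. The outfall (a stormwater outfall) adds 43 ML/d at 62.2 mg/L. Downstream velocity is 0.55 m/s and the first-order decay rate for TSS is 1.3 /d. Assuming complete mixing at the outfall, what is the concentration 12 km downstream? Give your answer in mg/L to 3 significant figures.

9.52 mg/L

43 ML/d = 0.4977 m³/s.
After complete mixing, C₀ = (0.4977·62.2 + 110·13) / 110.5 = 13.22 mg/L.
Travel time t = 1.2e+04 m / 0.55 m/s = 2.182e+04 s = 0.2525 d.
C = 13.22·exp(−1.3·0.2525) = 13.22·0.7202 = 9.522 mg/L.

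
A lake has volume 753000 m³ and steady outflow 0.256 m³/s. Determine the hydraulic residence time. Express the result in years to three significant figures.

Q = 0.256 m³/s × 3.156e+07 s/yr = 8.079e+06 m³/yr.
Hydraulic residence time τ = V/Q = 753000/8.079e+06 = 0.09321 yr.

0.0932 yr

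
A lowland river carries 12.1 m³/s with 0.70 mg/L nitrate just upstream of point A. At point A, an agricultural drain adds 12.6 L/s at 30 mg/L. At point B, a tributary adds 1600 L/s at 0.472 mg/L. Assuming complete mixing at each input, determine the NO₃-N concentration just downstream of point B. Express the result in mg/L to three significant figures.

0.700 mg/L

12.6 L/s = 0.0126 m³/s.
After input A: C = (12.1·0.7 + 0.0126·30) / 12.11 = 0.7305 mg/L.
1600 L/s = 1.6 m³/s.
After input B: C = (12.11·0.7305 + 1.6·0.472) / 13.71 = 0.7003 mg/L.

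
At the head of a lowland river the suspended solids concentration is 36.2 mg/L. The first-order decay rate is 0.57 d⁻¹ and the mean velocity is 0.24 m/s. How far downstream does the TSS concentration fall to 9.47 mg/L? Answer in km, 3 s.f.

From C = C₀·e^(−kt), t = ln(C₀/C)/k = ln(36.2/9.47)/0.57 = 1.341/0.57 = 2.353 d.
Distance = v·t = 0.24 m/s × 2.033e+05 s = 4.878e+04 m = 48.78 km.

48.8 km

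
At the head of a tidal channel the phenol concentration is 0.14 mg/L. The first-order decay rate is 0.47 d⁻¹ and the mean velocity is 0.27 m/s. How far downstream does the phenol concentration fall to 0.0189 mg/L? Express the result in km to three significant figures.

From C = C₀·e^(−kt), t = ln(C₀/C)/k = ln(0.14/0.0189)/0.47 = 2.002/0.47 = 4.261 d.
Distance = v·t = 0.27 m/s × 3.681e+05 s = 9.939e+04 m = 99.39 km.

99.4 km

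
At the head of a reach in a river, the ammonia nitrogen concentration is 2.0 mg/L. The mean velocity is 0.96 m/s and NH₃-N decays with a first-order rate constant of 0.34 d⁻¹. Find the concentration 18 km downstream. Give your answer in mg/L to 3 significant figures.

1.86 mg/L

Travel time t = 18 km / 0.96 m/s = 1.8e+04/0.96 = 1.875e+04 s = 0.217 d.
First-order decay: C = 2.0·exp(−0.34·0.217) = 2.0·0.9289 = 1.858 mg/L.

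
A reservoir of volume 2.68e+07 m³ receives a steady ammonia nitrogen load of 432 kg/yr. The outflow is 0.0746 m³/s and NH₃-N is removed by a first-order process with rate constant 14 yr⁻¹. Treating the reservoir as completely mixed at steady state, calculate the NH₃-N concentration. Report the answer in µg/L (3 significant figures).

1.14 µg/L

Outflow Q = 0.0746 m³/s × 3.156e+07 s/yr = 2.354e+06 m³/yr.
Steady-state CSTR mass balance: W = Q·C + k·V·C, so C = W/(Q + kV).
Q + kV = 2.354e+06 + 14·2.68e+07 = 3.776e+08 m³/yr.
C = 432/3.776e+08 = 1.144e-06 kg/m³ = 0.001144 mg/L = 1.144 µg/L.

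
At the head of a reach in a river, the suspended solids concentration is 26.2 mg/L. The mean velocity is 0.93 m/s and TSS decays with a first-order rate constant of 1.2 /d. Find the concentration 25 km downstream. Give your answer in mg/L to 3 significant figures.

18.0 mg/L

Travel time t = 25 km / 0.93 m/s = 2.5e+04/0.93 = 2.688e+04 s = 0.3111 d.
First-order decay: C = 26.2·exp(−1.2·0.3111) = 26.2·0.6884 = 18.04 mg/L.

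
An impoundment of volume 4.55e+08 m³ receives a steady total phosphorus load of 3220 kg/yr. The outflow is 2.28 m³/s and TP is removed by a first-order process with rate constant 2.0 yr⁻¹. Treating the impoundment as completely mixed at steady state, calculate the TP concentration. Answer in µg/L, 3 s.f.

Outflow Q = 2.28 m³/s × 3.156e+07 s/yr = 7.195e+07 m³/yr.
Steady-state CSTR mass balance: W = Q·C + k·V·C, so C = W/(Q + kV).
Q + kV = 7.195e+07 + 2.0·4.55e+08 = 9.82e+08 m³/yr.
C = 3220/9.82e+08 = 3.279e-06 kg/m³ = 0.003279 mg/L = 3.279 µg/L.

3.28 µg/L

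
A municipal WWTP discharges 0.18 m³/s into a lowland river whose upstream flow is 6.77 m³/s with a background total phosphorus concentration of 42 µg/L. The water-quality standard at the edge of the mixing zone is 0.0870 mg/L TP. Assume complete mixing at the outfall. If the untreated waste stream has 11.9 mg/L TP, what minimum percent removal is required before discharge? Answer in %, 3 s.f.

42 µg/L = 0.042 mg/L.
Mass balance: 0.087·6.95 = 0.18·Cₑ + 6.77·0.042.
Cₑ = (0.6046 − 0.2843) / 0.18 = 1.779 mg/L.
Required removal = 1 − 1.779/11.9 = 85.05 %.

85.0 %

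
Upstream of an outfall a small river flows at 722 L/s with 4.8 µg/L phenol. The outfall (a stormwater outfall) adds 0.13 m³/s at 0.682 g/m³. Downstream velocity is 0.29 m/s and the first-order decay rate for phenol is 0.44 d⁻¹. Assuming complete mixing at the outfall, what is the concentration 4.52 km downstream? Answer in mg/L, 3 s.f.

0.0999 mg/L

722 L/s = 0.722 m³/s.
4.8 µg/L = 0.0048 mg/L.
After complete mixing, C₀ = (0.13·0.682 + 0.722·0.0048) / 0.852 = 0.1081 mg/L.
Travel time t = 4520 m / 0.29 m/s = 1.559e+04 s = 0.1804 d.
C = 0.1081·exp(−0.44·0.1804) = 0.1081·0.9237 = 0.09988 mg/L.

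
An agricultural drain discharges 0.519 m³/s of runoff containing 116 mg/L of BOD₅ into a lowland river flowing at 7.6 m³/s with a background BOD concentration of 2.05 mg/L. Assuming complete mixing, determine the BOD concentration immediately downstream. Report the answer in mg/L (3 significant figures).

By mass balance at complete mixing, C = (0.519·116 + 7.6·2.05) / (0.519 + 7.6) = 75.78/8.119 = 9.334 mg/L.

9.33 mg/L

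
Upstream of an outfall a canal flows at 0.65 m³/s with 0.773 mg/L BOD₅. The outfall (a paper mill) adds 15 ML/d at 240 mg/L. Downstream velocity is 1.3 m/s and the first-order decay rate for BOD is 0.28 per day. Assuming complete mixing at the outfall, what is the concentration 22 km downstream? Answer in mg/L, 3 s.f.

15 ML/d = 0.1736 m³/s.
After complete mixing, C₀ = (0.1736·240 + 0.65·0.773) / 0.8236 = 51.2 mg/L.
Travel time t = 2.2e+04 m / 1.3 m/s = 1.692e+04 s = 0.1959 d.
C = 51.2·exp(−0.28·0.1959) = 51.2·0.9466 = 48.47 mg/L.

48.5 mg/L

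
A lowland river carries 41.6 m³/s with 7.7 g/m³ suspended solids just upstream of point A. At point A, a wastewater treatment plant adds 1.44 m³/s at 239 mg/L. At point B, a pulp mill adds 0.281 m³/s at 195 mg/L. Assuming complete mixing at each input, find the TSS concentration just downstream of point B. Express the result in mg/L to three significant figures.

After input A: C = (41.6·7.7 + 1.44·239) / 43.04 = 15.44 mg/L.
After input B: C = (43.04·15.44 + 0.281·195) / 43.32 = 16.6 mg/L.

16.6 mg/L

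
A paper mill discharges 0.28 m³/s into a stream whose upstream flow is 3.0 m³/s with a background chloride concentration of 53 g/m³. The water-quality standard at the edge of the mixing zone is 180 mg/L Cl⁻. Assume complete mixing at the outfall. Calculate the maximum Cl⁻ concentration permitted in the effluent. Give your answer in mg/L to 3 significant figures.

1540 mg/L

Mass balance: 180·3.28 = 0.28·Cₑ + 3·53.
Cₑ = (590.4 − 159) / 0.28 = 1541 mg/L.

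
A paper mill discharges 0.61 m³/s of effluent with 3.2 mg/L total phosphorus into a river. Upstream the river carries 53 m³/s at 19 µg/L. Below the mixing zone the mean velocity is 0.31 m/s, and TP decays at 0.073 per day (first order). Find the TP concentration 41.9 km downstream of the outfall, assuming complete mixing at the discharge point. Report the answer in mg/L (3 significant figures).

0.0492 mg/L

19 µg/L = 0.019 mg/L.
After complete mixing, C₀ = (0.61·3.2 + 53·0.019) / 53.61 = 0.05519 mg/L.
Travel time t = 4.19e+04 m / 0.31 m/s = 1.352e+05 s = 1.564 d.
C = 0.05519·exp(−0.073·1.564) = 0.05519·0.8921 = 0.04924 mg/L.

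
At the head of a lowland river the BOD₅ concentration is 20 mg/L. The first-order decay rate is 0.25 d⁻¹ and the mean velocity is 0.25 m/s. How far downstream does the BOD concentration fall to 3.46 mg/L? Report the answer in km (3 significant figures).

152 km

From C = C₀·e^(−kt), t = ln(C₀/C)/k = ln(20/3.46)/0.25 = 1.754/0.25 = 7.018 d.
Distance = v·t = 0.25 m/s × 6.063e+05 s = 1.516e+05 m = 151.6 km.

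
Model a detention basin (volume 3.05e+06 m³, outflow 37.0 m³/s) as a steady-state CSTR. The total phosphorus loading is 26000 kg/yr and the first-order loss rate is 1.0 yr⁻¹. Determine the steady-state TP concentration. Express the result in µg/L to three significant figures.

Outflow Q = 37.0 m³/s × 3.156e+07 s/yr = 1.168e+09 m³/yr.
Steady-state CSTR mass balance: W = Q·C + k·V·C, so C = W/(Q + kV).
Q + kV = 1.168e+09 + 1.0·3.05e+06 = 1.171e+09 m³/yr.
C = 26000/1.171e+09 = 2.221e-05 kg/m³ = 0.02221 mg/L = 22.21 µg/L.

22.2 µg/L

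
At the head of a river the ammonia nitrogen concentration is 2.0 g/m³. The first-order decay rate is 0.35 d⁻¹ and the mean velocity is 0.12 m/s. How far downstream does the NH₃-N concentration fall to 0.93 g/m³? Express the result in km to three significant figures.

22.7 km

From C = C₀·e^(−kt), t = ln(C₀/C)/k = ln(2.0/0.93)/0.35 = 0.7657/0.35 = 2.188 d.
Distance = v·t = 0.12 m/s × 1.89e+05 s = 2.268e+04 m = 22.68 km.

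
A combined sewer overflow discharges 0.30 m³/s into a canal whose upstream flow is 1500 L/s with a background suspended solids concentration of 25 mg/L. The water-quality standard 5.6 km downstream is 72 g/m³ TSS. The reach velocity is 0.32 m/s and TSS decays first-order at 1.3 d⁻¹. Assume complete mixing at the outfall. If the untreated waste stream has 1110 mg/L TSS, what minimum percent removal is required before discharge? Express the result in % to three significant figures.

1500 L/s = 1.5 m³/s.
Travel time to the compliance point: t = 5600/0.32 = 1.75e+04 s = 0.2025 d; decay factor exp(−1.3·0.2025) = 0.7685.
So the concentration just after mixing may be at most 72/0.7685 = 93.69 mg/L.
Mass balance: 93.69·1.8 = 0.3·Cₑ + 1.5·25.
Cₑ = (168.6 − 37.5) / 0.3 = 437.1 mg/L.
Required removal = 1 − 437.1/1110 = 60.62 %.

60.6 %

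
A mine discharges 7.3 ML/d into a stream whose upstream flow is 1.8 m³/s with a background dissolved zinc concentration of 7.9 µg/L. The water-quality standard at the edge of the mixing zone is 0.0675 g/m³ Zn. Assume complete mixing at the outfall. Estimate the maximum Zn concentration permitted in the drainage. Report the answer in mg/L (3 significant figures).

7.3 ML/d = 0.08449 m³/s.
7.9 µg/L = 0.0079 mg/L.
Mass balance: 0.0675·1.884 = 0.08449·Cₑ + 1.8·0.0079.
Cₑ = (0.1272 − 0.01422) / 0.08449 = 1.337 mg/L.

1.34 mg/L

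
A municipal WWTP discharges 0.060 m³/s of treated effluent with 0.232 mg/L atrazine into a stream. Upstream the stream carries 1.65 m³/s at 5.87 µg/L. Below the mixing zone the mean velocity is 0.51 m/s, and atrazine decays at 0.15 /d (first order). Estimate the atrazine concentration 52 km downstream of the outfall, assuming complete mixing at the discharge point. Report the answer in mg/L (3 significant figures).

0.0116 mg/L

5.87 µg/L = 0.00587 mg/L.
After complete mixing, C₀ = (0.06·0.232 + 1.65·0.00587) / 1.71 = 0.0138 mg/L.
Travel time t = 5.2e+04 m / 0.51 m/s = 1.02e+05 s = 1.18 d.
C = 0.0138·exp(−0.15·1.18) = 0.0138·0.8378 = 0.01156 mg/L.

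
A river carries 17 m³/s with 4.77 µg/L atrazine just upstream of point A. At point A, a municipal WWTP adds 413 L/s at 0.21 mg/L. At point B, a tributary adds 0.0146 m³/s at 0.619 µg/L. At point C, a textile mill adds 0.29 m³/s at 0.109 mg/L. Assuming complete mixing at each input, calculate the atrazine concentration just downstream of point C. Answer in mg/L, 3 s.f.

4.77 µg/L = 0.00477 mg/L.
413 L/s = 0.413 m³/s.
After input A: C = (17·0.00477 + 0.413·0.21) / 17.41 = 0.009638 mg/L.
0.619 µg/L = 0.000619 mg/L.
After input B: C = (17.41·0.009638 + 0.0146·0.000619) / 17.43 = 0.00963 mg/L.
After input C: C = (17.43·0.00963 + 0.29·0.109) / 17.72 = 0.01126 mg/L.

0.0113 mg/L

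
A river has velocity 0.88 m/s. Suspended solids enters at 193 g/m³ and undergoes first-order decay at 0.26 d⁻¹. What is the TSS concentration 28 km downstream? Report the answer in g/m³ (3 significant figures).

Travel time t = 28 km / 0.88 m/s = 2.8e+04/0.88 = 3.182e+04 s = 0.3683 d.
First-order decay: C = 193·exp(−0.26·0.3683) = 193·0.9087 = 175.4 g/m³.

175 g/m³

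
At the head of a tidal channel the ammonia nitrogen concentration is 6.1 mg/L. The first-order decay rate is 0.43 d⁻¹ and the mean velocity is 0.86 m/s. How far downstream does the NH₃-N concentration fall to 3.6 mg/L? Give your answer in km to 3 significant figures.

91.1 km

From C = C₀·e^(−kt), t = ln(C₀/C)/k = ln(6.1/3.6)/0.43 = 0.5274/0.43 = 1.226 d.
Distance = v·t = 0.86 m/s × 1.06e+05 s = 9.113e+04 m = 91.13 km.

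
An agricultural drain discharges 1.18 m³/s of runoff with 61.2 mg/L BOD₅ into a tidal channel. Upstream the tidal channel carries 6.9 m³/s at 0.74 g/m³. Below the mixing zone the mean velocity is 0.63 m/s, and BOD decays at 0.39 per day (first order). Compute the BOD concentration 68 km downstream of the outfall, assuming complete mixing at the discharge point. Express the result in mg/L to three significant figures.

After complete mixing, C₀ = (1.18·61.2 + 6.9·0.74) / 8.08 = 9.57 mg/L.
Travel time t = 6.8e+04 m / 0.63 m/s = 1.079e+05 s = 1.249 d.
C = 9.57·exp(−0.39·1.249) = 9.57·0.6143 = 5.879 mg/L.

5.88 mg/L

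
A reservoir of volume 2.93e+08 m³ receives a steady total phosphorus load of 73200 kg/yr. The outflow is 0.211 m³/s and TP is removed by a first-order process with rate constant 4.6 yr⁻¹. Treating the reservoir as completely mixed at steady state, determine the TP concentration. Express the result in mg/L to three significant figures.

0.0540 mg/L

Outflow Q = 0.211 m³/s × 3.156e+07 s/yr = 6.659e+06 m³/yr.
Steady-state CSTR mass balance: W = Q·C + k·V·C, so C = W/(Q + kV).
Q + kV = 6.659e+06 + 4.6·2.93e+08 = 1.354e+09 m³/yr.
C = 73200/1.354e+09 = 5.404e-05 kg/m³ = 0.05404 mg/L.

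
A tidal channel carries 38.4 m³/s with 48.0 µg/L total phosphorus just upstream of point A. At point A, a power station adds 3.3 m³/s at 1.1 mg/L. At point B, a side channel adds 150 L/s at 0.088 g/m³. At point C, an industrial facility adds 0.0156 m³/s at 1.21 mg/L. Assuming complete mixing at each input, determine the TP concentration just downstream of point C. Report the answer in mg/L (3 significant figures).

48.0 µg/L = 0.048 mg/L.
After input A: C = (38.4·0.048 + 3.3·1.1) / 41.7 = 0.1313 mg/L.
150 L/s = 0.15 m³/s.
After input B: C = (41.7·0.1313 + 0.15·0.088) / 41.85 = 0.1311 mg/L.
After input C: C = (41.85·0.1311 + 0.0156·1.21) / 41.87 = 0.1315 mg/L.

0.131 mg/L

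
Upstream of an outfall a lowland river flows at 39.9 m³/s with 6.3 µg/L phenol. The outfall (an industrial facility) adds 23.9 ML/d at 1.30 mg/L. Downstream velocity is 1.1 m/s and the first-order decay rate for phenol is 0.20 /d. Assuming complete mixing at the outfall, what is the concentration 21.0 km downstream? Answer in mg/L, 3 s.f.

23.9 ML/d = 0.2766 m³/s.
6.3 µg/L = 0.0063 mg/L.
After complete mixing, C₀ = (0.2766·1.3 + 39.9·0.0063) / 40.18 = 0.01521 mg/L.
Travel time t = 2.1e+04 m / 1.1 m/s = 1.909e+04 s = 0.221 d.
C = 0.01521·exp(−0.20·0.221) = 0.01521·0.9568 = 0.01455 mg/L.

0.0145 mg/L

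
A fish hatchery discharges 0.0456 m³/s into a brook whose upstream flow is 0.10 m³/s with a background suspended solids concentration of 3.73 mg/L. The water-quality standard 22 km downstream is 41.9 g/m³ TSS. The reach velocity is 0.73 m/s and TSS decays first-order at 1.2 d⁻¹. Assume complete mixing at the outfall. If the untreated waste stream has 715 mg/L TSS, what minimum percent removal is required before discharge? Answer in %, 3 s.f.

Travel time to the compliance point: t = 2.2e+04/0.73 = 3.014e+04 s = 0.3488 d; decay factor exp(−1.2·0.3488) = 0.658.
So the concentration just after mixing may be at most 41.9/0.658 = 63.68 mg/L.
Mass balance: 63.68·0.1456 = 0.0456·Cₑ + 0.1·3.73.
Cₑ = (9.272 − 0.373) / 0.0456 = 195.1 mg/L.
Required removal = 1 − 195.1/715 = 72.71 %.

72.7 %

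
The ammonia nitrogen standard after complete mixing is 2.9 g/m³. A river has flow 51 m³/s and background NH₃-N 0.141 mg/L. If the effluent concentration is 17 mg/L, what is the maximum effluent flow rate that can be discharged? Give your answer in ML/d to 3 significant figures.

862 ML/d

Mass balance at complete mixing: C_std·(Q_w + Q_r) = Q_w·C_e + Q_r·C_b.
Rearranging, Q_w = Q_r·(C_std − C_b)/(C_e − C_std) = 51·(2.9 − 0.141) / (17 − 2.9) = 9.979 m³/s.
= 862.2 ML/d.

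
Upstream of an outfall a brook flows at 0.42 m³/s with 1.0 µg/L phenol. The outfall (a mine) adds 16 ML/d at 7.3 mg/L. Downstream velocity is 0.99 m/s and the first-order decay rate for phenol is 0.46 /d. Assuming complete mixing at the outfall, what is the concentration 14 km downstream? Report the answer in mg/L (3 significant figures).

16 ML/d = 0.1852 m³/s.
1.0 µg/L = 0.001 mg/L.
After complete mixing, C₀ = (0.1852·7.3 + 0.42·0.001) / 0.6052 = 2.234 mg/L.
Travel time t = 1.4e+04 m / 0.99 m/s = 1.414e+04 s = 0.1637 d.
C = 2.234·exp(−0.46·0.1637) = 2.234·0.9275 = 2.072 mg/L.

2.07 mg/L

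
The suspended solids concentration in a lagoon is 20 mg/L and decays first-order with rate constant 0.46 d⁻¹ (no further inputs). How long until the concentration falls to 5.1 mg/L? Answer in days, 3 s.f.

t = ln(C₀/C)/k = ln(20/5.1)/0.46 = 1.366/0.46 = 2.971 d.

2.97 d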